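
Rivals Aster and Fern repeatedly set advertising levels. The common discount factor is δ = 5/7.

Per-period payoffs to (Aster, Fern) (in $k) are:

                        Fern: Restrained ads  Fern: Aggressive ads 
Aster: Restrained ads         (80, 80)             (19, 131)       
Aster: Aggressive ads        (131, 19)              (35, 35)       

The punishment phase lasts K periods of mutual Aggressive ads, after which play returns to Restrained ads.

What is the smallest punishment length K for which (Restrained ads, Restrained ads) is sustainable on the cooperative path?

2

Need Σ_{k=1}^{K} δ^k ≥ (131−80)/(80−35) = 1.1333 at δ = 5/7.
At K = 1 the sum is 0.7143 < 1.1333; at K = 2 it is 1.2245 ≥ 1.1333.
So the minimum punishment length is K = 2.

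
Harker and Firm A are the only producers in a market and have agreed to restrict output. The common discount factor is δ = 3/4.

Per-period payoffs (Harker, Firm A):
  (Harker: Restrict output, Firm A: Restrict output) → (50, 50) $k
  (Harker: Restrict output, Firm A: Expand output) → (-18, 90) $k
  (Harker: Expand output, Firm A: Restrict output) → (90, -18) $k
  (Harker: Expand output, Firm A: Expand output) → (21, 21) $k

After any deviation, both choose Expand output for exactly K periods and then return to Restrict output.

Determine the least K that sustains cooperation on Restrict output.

IC: δ(1−δ^K)/(1−δ) ≥ (90−50)/(50−21) = 40/29.
With δ = 3/4: need 1 − δ^K ≥ 40/29·(1−3/4)/(3/4), i.e. δ^K ≤ 0.5402.
Since (3/4)^2 = 0.5625 and (3/4)^3 = 0.4219, the smallest such K is 3.

3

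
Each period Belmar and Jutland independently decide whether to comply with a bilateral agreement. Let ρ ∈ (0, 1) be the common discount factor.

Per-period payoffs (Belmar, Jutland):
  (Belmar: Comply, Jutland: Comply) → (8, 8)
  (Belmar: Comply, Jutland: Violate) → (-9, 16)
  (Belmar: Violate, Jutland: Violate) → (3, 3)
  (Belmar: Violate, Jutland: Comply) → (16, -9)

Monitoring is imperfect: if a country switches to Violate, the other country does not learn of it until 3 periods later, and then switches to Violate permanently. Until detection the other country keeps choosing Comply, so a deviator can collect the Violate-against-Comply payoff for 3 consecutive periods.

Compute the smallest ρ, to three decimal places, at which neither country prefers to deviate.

Deviating for the 3 undetected periods gains 16−8 = 8 per period over cooperation, then loses 8−3 = 5 per period forever once punishment starts.
Gain: 8(1 + ρ + … + ρ^2); loss: 5·ρ^3/(1−ρ).
No profitable deviation ⇔ 8(1−ρ^3) ≤ 5·ρ^3, i.e. ρ^3 ≥ 8/(8+5) = 8/13.
Hence ρ ≥ (8/13)^(1/3) ≈ 0.851.

0.851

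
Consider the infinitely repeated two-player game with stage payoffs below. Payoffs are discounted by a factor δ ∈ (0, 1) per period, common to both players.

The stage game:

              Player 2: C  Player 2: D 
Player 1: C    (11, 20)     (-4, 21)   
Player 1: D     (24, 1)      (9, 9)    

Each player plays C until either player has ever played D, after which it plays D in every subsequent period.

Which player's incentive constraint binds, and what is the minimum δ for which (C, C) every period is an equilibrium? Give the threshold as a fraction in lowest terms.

Player 1: cooperation gives 11 each period; deviation gives 24 once then 9 forever.
  11/(1−δ) ≥ 24 + 9δ/(1−δ) ⇒ δ ≥ 13/15.
Player 2: cooperation gives 20 each period; deviation gives 21 once then 9 forever.
  δ ≥ 1/12.
Both must hold, so the binding constraint is Player 1's: δ ≥ 13/15.

Player 1; δ ≥ 13/15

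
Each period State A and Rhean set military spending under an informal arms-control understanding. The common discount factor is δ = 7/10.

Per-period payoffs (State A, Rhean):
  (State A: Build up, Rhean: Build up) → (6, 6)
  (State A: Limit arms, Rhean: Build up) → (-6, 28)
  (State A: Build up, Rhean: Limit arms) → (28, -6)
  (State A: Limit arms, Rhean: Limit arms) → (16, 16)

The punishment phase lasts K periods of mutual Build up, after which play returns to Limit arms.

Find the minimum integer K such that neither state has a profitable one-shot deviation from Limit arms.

No profitable deviation requires (16−6)(δ+…+δ^K) ≥ 28−16, i.e. δ+…+δ^K ≥ 6/5 ≈ 1.2000.
With δ = 7/10, the partial sums are K=1: 0.7000, K=2: 1.1900, K=3: 1.5330.
K = 3 is the first length at which the sum reaches 1.2000.

3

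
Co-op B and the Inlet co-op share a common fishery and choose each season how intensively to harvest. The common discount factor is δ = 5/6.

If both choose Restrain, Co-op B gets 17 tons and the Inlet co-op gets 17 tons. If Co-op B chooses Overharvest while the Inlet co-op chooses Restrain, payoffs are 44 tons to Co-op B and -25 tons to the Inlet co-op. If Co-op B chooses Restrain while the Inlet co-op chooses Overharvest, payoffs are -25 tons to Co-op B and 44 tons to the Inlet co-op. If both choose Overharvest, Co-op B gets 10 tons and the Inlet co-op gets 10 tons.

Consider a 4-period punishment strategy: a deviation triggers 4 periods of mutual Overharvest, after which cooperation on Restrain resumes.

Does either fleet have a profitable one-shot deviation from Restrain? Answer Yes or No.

Comparing payoff streams over the 5 periods until play realigns: cooperate → 17(1+δ+…+δ^4); deviate → 44 + 10(δ+…+δ^4).
Cooperation is sustained iff (17−10)(δ+…+δ^4) ≥ 44−17.
δ+…+δ^4 = 5/6·(1−(5/6)^4)/(1−5/6) = 2.5887, and (44−17)/(17−10) = 3.8571.
2.5887 < 3.8571, so cooperation is not sustainable.

Yes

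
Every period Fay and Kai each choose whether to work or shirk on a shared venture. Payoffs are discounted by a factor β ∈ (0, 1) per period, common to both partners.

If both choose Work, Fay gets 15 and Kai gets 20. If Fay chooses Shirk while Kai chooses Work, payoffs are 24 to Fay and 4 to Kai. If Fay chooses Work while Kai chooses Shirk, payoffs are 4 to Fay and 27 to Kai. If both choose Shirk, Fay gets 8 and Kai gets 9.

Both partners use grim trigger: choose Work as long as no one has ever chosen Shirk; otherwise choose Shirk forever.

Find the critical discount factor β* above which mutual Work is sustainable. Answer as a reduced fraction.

Fay: cooperation gives 15 each period; deviation gives 24 once then 8 forever.
  15/(1−β) ≥ 24 + 8β/(1−β) ⇒ β ≥ 9/16.
Kai: cooperation gives 20 each period; deviation gives 27 once then 9 forever.
  β ≥ 7/18.
Both must hold, so the binding constraint is Fay's: β ≥ 9/16.

9/16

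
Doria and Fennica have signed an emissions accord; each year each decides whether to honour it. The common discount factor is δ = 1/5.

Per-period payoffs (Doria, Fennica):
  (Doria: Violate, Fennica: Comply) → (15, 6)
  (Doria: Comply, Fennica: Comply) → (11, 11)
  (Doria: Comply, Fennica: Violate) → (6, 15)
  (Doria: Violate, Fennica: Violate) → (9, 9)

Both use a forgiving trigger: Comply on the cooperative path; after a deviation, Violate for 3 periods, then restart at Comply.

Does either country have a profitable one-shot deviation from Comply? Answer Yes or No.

Comparing payoff streams over the 4 periods until play realigns: cooperate → 11(1+δ+…+δ^3); deviate → 15 + 9(δ+…+δ^3).
Cooperation is sustained iff (11−9)(δ+…+δ^3) ≥ 15−11.
δ+…+δ^3 = 1/5·(1−(1/5)^3)/(1−1/5) = 0.2480, and (15−11)/(11−9) = 2.0000.
0.2480 < 2.0000, so cooperation is not sustainable.

Yes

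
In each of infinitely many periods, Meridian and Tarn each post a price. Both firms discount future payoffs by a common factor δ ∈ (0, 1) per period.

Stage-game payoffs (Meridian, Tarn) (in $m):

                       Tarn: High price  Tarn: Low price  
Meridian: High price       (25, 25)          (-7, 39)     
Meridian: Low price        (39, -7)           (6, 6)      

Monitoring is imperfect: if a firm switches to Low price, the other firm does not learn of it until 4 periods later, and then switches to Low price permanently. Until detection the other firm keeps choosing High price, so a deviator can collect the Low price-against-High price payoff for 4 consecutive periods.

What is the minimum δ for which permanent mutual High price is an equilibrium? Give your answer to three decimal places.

0.807

The best deviation is to choose Low price for all 4 undetected periods, earning 39 each, then 6 forever once detected.
Deviation value: 39(1−δ^4)/(1−δ) + 6δ^4/(1−δ); cooperation value: 25/(1−δ).
IC: 25 ≥ 39(1−δ^4) + 6δ^4 = 39 − 33δ^4.
So δ^4 ≥ 14/33, giving δ ≥ (14/33)^(1/4) ≈ 0.807.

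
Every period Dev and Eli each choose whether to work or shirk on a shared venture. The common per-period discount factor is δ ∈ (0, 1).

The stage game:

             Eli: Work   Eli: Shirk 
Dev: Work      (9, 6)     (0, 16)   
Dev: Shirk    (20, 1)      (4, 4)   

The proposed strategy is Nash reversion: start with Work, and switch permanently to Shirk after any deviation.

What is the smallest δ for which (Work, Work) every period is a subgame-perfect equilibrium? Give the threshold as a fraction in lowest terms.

5/6

Dev: cooperation gives 9 each period; deviation gives 20 once then 4 forever.
  9/(1−δ) ≥ 20 + 4δ/(1−δ) ⇒ δ ≥ 11/16.
Eli: cooperation gives 6 each period; deviation gives 16 once then 4 forever.
  δ ≥ 10/12 = 5/6.
Both must hold, so the binding constraint is Eli's: δ ≥ 5/6.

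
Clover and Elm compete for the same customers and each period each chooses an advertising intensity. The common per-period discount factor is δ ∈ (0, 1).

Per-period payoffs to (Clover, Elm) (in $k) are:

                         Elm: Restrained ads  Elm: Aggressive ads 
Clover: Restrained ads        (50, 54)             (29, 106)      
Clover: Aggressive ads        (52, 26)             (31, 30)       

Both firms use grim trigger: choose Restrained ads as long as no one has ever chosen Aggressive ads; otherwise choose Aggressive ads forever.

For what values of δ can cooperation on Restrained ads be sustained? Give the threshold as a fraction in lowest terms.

For Clover: deviation gain 52−50 = 2, per-period punishment loss 50−31 = 19. IC gives δ ≥ 2/21.
For Elm: gain 52, loss 24 per period, so δ ≥ 52/76 = 13/19.
The tighter constraint is Elm's, so cooperation needs δ ≥ 13/19.

13/19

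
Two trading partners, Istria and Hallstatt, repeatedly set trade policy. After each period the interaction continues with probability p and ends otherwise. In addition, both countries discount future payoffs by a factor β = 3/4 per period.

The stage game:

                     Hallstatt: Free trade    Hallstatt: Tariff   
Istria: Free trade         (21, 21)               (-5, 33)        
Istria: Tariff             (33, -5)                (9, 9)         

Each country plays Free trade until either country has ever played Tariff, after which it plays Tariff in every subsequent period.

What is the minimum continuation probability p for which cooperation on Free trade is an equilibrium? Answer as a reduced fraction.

With continuation probability p and discount β, the effective per-period discount factor is βp.
Grim-trigger IC: βp ≥ (33−21)/(33−9) = 1/2.
So p ≥ (1/2)/(3/4) = 2/3.

2/3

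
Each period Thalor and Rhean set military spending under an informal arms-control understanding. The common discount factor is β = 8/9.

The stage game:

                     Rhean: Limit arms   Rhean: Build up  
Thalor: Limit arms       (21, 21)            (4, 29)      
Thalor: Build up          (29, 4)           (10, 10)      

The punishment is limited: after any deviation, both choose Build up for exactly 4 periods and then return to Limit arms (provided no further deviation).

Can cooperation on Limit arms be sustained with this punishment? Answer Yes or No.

Yes

A one-shot deviation gives 29 now, then 10 for 4 periods, then back to 21.
Gain from deviating: (29−21) today; loss: (21−10) in each of the next 4 periods.
No-deviation condition: (21−10)(β+…+β^4) ≥ 29−21, i.e. β+…+β^4 ≥ 8/11.
At β = 8/9: β+…+β^4 = 3.0056 ≥ 0.7273.
So cooperation is sustainable.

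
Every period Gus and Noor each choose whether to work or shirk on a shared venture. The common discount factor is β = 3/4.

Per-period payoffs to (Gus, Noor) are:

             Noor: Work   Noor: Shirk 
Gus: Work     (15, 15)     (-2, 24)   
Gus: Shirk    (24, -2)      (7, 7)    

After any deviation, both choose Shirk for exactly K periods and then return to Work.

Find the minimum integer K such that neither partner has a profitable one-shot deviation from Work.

No profitable deviation requires (15−7)(β+…+β^K) ≥ 24−15, i.e. β+…+β^K ≥ 9/8 ≈ 1.1250.
With β = 3/4, the partial sums are K=1: 0.7500, K=2: 1.3125.
K = 2 is the first length at which the sum reaches 1.1250.

2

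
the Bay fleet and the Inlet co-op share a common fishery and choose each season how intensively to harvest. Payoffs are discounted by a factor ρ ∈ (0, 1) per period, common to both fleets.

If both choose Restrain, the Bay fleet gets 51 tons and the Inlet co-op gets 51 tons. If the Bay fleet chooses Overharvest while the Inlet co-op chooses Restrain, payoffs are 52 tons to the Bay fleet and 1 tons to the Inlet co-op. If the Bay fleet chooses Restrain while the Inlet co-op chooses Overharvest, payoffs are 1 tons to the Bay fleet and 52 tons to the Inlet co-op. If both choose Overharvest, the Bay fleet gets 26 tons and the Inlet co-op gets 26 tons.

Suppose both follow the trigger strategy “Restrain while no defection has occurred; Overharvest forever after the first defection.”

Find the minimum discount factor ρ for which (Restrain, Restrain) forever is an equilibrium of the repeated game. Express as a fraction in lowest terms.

1/26

One-period gain from deviating is 52 − 51 = 1. The loss is 51 − 26 = 25 in every subsequent period, with present value 25·ρ/(1−ρ).
Deviation is unprofitable when 25·ρ/(1−ρ) ≥ 1, i.e. ρ/(1−ρ) ≥ 1/25.
Equivalently ρ ≥ 1/(1+25) = 1/26.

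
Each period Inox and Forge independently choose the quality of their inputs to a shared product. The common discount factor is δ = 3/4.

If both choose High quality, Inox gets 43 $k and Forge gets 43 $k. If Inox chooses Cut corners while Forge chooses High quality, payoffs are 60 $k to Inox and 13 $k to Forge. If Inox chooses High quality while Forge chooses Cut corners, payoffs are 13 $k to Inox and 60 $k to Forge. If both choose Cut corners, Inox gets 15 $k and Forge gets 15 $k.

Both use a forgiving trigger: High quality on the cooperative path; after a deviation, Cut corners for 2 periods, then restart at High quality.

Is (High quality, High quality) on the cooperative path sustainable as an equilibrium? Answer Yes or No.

Yes

Comparing payoff streams over the 3 periods until play realigns: cooperate → 43(1+δ+…+δ^2); deviate → 60 + 15(δ+…+δ^2).
Cooperation is sustained iff (43−15)(δ+…+δ^2) ≥ 60−43.
δ+…+δ^2 = 3/4·(1−(3/4)^2)/(1−3/4) = 1.3125, and (60−43)/(43−15) = 0.6071.
1.3125 ≥ 0.6071, so cooperation is sustainable.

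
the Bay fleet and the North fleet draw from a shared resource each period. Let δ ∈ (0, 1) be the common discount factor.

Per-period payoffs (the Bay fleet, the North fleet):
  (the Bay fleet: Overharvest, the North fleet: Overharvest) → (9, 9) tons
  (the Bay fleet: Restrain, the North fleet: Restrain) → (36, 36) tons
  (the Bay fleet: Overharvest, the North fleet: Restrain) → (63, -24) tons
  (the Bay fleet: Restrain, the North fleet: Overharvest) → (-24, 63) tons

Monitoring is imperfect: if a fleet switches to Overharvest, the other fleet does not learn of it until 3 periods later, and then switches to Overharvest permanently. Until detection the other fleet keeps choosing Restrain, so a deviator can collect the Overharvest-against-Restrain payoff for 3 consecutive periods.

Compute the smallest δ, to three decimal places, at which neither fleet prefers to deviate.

The best deviation is to choose Overharvest for all 3 undetected periods, earning 63 each, then 9 forever once detected.
Deviation value: 63(1−δ^3)/(1−δ) + 9δ^3/(1−δ); cooperation value: 36/(1−δ).
IC: 36 ≥ 63(1−δ^3) + 9δ^3 = 63 − 54δ^3.
So δ^3 ≥ 27/54 = 1/2, giving δ ≥ (1/2)^(1/3) ≈ 0.794.

0.794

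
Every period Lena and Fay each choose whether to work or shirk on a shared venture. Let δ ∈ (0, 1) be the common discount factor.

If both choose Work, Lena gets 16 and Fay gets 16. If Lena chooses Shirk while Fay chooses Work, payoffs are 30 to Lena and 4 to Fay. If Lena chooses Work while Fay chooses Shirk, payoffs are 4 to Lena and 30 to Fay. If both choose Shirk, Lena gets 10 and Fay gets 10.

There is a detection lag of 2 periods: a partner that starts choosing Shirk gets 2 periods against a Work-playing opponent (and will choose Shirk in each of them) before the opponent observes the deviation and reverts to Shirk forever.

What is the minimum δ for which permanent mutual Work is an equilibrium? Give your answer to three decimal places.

A deviator earns 30 for 2 periods, then 10 forever; cooperating earns 16 forever. Multiplying the IC by (1−δ):
16 ≥ 30(1−δ^2) + 10δ^2, so 20·δ^2 ≥ 14 and δ^2 ≥ 7/10.
δ ≥ (7/10)^(1/2) ≈ 0.837.

0.837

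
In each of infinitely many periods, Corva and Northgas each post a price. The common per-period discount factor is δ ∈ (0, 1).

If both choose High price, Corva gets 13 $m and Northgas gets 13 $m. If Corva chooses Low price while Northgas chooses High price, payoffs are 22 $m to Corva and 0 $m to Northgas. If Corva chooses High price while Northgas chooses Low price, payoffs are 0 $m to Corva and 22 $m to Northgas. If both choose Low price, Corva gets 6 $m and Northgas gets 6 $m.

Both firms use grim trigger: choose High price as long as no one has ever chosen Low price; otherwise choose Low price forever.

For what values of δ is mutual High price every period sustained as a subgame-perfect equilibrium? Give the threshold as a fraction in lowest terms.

9/16

One-period gain from deviating is 22 − 13 = 9. The loss is 13 − 6 = 7 in every subsequent period, with present value 7·δ/(1−δ).
Deviation is unprofitable when 7·δ/(1−δ) ≥ 9, i.e. δ/(1−δ) ≥ 9/7.
Equivalently δ ≥ 9/(9+7) = 9/16.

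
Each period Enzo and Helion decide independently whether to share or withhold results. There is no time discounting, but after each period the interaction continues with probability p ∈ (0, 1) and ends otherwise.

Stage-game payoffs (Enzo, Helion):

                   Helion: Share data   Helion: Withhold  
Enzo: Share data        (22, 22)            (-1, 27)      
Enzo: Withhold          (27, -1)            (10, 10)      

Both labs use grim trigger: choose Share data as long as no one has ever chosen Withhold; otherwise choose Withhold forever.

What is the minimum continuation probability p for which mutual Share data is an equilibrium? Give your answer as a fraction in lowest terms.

5/17

Expected cooperation value is 22 + p·22 + p²·22 + … = 22/(1−p); deviation gives 27 + p·10/(1−p).
22 ≥ 27(1−p) + 10p ⇒ 17p ≥ 5 ⇒ p ≥ 5/17.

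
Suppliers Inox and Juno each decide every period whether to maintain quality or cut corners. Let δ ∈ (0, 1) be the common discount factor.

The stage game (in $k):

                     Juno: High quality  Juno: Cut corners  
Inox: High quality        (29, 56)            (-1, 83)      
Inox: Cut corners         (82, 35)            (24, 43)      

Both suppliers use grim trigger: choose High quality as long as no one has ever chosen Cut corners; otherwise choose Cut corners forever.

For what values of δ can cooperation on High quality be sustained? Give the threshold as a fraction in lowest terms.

53/58

Inox's threshold: (82−29)/(82−24) = 53/58.
Juno's threshold: (83−56)/(83−43) = 27/40.
53/58 > 27/40, so Inox binds and δ* = 53/58.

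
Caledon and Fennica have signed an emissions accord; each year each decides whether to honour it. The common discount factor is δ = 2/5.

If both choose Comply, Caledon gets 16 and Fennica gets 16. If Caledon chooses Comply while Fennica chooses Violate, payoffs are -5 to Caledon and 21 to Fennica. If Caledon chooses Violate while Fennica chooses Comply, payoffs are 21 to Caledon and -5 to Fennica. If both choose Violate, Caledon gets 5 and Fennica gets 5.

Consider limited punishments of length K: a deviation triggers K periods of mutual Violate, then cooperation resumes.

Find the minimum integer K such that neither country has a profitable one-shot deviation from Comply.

IC: δ(1−δ^K)/(1−δ) ≥ (21−16)/(16−5) = 5/11.
With δ = 2/5: need 1 − δ^K ≥ 5/11·(1−2/5)/(2/5), i.e. δ^K ≤ 0.3182.
Since (2/5)^1 = 0.4000 and (2/5)^2 = 0.1600, the smallest such K is 2.

2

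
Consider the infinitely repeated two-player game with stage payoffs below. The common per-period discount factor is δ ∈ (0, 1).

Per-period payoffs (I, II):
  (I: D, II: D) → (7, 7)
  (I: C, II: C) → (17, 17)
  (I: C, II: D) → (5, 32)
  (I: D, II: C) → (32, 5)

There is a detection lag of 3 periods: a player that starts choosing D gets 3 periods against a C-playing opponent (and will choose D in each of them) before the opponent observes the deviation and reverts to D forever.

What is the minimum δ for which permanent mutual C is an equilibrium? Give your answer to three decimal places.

0.843

Deviating for the 3 undetected periods gains 32−17 = 15 per period over cooperation, then loses 17−7 = 10 per period forever once punishment starts.
Gain: 15(1 + δ + … + δ^2); loss: 10·δ^3/(1−δ).
No profitable deviation ⇔ 15(1−δ^3) ≤ 10·δ^3, i.e. δ^3 ≥ 15/(15+10) = 3/5.
Hence δ ≥ (3/5)^(1/3) ≈ 0.843.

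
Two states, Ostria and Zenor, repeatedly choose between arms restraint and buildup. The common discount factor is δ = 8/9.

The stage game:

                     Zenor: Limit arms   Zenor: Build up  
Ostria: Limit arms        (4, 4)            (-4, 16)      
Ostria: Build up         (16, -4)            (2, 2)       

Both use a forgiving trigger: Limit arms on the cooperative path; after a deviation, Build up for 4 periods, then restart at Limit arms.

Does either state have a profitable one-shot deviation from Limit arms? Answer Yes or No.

Yes

IC: δ+…+δ^4 ≥ (16−4)/(4−2) = 6.
At δ = 8/9: partial sum = 3.0056 < 6.0000. Cooperation not sustainable.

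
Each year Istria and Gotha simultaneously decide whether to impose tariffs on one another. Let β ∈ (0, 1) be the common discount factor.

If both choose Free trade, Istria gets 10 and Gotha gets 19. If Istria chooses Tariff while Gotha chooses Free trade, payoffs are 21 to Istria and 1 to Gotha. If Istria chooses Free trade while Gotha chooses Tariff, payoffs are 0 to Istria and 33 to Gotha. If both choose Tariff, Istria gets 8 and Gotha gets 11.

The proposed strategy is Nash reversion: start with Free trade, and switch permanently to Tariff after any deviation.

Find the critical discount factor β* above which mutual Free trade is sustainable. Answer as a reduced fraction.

11/13

Istria's threshold: (21−10)/(21−8) = 11/13.
Gotha's threshold: (33−19)/(33−11) = 7/11.
11/13 > 7/11, so Istria binds and β* = 11/13.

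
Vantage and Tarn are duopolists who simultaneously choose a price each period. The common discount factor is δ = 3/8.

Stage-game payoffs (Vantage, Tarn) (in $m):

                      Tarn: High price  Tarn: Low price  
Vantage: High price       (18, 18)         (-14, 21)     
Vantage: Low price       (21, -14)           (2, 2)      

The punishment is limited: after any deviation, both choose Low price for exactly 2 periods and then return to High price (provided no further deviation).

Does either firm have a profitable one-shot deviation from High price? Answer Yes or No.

No

A one-shot deviation gives 21 now, then 2 for 2 periods, then back to 18.
Gain from deviating: (21−18) today; loss: (18−2) in each of the next 2 periods.
No-deviation condition: (18−2)(δ+…+δ^2) ≥ 21−18, i.e. δ+…+δ^2 ≥ 3/16.
At δ = 3/8: δ+…+δ^2 = 0.5156 ≥ 0.1875.
So cooperation is sustainable.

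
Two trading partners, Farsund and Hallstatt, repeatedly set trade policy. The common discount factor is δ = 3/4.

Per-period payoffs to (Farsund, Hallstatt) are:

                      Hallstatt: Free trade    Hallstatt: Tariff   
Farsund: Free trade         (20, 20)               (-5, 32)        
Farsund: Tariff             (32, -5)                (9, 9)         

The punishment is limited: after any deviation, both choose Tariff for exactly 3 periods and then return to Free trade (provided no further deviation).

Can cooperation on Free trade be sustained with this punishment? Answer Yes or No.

IC: δ+…+δ^3 ≥ (32−20)/(20−9) = 12/11.
At δ = 3/4: partial sum = 1.7344 ≥ 1.0909. Cooperation sustainable.

Yes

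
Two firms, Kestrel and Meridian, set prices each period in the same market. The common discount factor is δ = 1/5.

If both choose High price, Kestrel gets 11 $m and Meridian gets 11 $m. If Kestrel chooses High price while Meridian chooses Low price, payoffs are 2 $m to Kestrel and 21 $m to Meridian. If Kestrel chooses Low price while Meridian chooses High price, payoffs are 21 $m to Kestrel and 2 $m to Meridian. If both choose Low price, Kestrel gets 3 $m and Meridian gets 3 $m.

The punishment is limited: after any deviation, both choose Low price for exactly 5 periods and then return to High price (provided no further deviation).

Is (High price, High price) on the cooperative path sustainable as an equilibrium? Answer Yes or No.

A one-shot deviation gives 21 now, then 3 for 5 periods, then back to 11.
Gain from deviating: (21−11) today; loss: (11−3) in each of the next 5 periods.
No-deviation condition: (11−3)(δ+…+δ^5) ≥ 21−11, i.e. δ+…+δ^5 ≥ 5/4.
At δ = 1/5: δ+…+δ^5 = 0.2499 < 1.2500.
So cooperation is not sustainable.

No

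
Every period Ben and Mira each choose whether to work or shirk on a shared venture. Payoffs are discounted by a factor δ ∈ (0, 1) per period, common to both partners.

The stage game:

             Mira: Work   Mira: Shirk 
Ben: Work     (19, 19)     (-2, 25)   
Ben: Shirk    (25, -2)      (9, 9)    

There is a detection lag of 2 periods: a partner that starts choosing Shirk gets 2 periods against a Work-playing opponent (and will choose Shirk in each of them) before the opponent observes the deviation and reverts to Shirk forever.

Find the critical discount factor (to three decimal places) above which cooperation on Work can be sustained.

The best deviation is to choose Shirk for all 2 undetected periods, earning 25 each, then 9 forever once detected.
Deviation value: 25(1−δ^2)/(1−δ) + 9δ^2/(1−δ); cooperation value: 19/(1−δ).
IC: 19 ≥ 25(1−δ^2) + 9δ^2 = 25 − 16δ^2.
So δ^2 ≥ 6/16 = 3/8, giving δ ≥ (3/8)^(1/2) ≈ 0.612.

0.612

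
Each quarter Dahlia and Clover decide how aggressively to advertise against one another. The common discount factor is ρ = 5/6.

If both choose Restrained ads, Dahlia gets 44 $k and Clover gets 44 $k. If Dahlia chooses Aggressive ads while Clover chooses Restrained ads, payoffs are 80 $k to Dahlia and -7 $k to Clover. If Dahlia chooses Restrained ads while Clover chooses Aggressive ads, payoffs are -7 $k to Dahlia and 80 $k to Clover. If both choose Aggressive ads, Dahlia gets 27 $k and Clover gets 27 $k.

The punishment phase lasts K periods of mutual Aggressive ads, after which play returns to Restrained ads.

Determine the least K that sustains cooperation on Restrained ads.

4

IC: ρ(1−ρ^K)/(1−ρ) ≥ (80−44)/(44−27) = 36/17.
With ρ = 5/6: need 1 − ρ^K ≥ 36/17·(1−5/6)/(5/6), i.e. ρ^K ≤ 0.5765.
Since (5/6)^3 = 0.5787 and (5/6)^4 = 0.4823, the smallest such K is 4.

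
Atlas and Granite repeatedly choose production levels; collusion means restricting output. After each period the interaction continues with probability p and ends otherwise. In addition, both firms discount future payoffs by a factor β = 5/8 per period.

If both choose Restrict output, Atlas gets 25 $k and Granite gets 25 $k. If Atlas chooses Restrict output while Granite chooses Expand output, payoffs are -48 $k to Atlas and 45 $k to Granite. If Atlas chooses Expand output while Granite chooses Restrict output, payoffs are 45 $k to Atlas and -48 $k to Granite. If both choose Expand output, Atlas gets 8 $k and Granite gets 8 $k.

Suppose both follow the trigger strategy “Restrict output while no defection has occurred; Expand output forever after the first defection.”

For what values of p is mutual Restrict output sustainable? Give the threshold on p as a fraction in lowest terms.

Expected continuation weight on next period's payoff is β·p = 5/8·p, which plays the role of the discount factor.
Cooperation requires 5/8·p ≥ (45−25)/(45−8) = 20/37, hence p ≥ 32/37.

32/37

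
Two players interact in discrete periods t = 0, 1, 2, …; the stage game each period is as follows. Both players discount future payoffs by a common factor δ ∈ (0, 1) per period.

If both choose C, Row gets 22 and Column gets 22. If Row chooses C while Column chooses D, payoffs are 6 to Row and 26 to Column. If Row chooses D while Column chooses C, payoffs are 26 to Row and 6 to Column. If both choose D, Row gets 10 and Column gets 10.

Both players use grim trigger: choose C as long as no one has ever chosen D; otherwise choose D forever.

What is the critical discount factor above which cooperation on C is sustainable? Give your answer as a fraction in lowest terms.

1/4

Cooperation forever yields 22 each period: 22/(1−δ).
Deviating yields 26 once, then 10 forever: 26 + 10δ/(1−δ).
No profitable deviation requires 22/(1−δ) ≥ 26 + 10δ/(1−δ).
Multiplying by (1−δ): 22 ≥ 26(1−δ) + 10δ = 26 − 16δ.
So 16δ ≥ 4, i.e. δ ≥ 4/16 = 1/4.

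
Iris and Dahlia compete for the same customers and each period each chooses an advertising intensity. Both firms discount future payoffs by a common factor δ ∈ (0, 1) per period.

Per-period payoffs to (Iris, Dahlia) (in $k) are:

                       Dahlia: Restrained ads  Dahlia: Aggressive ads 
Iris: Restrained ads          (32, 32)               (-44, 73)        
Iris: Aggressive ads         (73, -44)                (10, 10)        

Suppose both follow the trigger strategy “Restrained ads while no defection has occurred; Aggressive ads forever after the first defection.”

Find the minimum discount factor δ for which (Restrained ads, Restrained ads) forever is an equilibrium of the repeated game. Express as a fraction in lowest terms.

41/63

Cooperation forever yields 32 each period: 32/(1−δ).
Deviating yields 73 once, then 10 forever: 73 + 10δ/(1−δ).
No profitable deviation requires 32/(1−δ) ≥ 73 + 10δ/(1−δ).
Multiplying by (1−δ): 32 ≥ 73(1−δ) + 10δ = 73 − 63δ.
So 63δ ≥ 41, i.e. δ ≥ 41/63.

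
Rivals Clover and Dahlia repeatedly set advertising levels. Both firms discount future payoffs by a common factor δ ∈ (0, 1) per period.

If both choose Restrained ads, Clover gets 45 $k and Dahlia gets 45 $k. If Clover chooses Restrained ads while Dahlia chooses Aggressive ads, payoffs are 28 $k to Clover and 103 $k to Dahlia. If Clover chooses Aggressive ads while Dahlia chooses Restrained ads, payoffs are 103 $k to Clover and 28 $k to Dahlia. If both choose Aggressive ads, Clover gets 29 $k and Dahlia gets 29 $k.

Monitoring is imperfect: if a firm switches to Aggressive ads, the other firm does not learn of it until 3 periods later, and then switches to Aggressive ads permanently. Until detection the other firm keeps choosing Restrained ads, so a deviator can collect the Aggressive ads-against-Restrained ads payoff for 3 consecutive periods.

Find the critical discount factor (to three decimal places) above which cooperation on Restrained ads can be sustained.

0.922

The best deviation is to choose Aggressive ads for all 3 undetected periods, earning 103 each, then 29 forever once detected.
Deviation value: 103(1−δ^3)/(1−δ) + 29δ^3/(1−δ); cooperation value: 45/(1−δ).
IC: 45 ≥ 103(1−δ^3) + 29δ^3 = 103 − 74δ^3.
So δ^3 ≥ 58/74 = 29/37, giving δ ≥ (29/37)^(1/3) ≈ 0.922.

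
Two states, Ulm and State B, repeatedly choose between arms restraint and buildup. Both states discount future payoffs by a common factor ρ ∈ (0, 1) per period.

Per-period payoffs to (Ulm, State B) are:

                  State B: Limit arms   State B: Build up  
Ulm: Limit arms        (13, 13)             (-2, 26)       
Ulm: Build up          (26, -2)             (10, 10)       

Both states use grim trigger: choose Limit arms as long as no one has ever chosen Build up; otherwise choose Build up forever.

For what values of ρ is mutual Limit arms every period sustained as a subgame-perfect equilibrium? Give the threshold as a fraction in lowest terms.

13/16

13/(1−ρ) ≥ 26 + 10ρ/(1−ρ)
13 ≥ 26 − 16ρ
ρ ≥ 13/16.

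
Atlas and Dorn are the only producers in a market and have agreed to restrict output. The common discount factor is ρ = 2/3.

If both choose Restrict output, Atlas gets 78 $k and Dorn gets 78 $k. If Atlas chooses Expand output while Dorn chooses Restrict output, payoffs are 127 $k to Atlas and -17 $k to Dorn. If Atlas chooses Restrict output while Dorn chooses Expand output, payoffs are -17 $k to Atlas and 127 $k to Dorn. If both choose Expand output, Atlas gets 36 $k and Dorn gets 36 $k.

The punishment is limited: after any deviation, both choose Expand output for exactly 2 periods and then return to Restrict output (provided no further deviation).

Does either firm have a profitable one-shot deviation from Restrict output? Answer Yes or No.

A one-shot deviation gives 127 now, then 36 for 2 periods, then back to 78.
Gain from deviating: (127−78) today; loss: (78−36) in each of the next 2 periods.
No-deviation condition: (78−36)(ρ+…+ρ^2) ≥ 127−78, i.e. ρ+…+ρ^2 ≥ 7/6.
At ρ = 2/3: ρ+…+ρ^2 = 1.1111 < 1.1667.
So cooperation is not sustainable.

Yes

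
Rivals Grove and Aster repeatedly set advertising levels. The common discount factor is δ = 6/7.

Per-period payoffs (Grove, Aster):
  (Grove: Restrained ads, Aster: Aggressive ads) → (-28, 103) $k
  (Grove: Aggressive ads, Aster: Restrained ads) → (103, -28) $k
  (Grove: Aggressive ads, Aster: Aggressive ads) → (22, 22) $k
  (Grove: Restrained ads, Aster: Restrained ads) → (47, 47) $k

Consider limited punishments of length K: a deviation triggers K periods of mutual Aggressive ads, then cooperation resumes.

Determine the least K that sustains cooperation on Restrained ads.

IC: δ(1−δ^K)/(1−δ) ≥ (103−47)/(47−22) = 56/25.
With δ = 6/7: need 1 − δ^K ≥ 56/25·(1−6/7)/(6/7), i.e. δ^K ≤ 0.6267.
Since (6/7)^3 = 0.6297 and (6/7)^4 = 0.5398, the smallest such K is 4.

4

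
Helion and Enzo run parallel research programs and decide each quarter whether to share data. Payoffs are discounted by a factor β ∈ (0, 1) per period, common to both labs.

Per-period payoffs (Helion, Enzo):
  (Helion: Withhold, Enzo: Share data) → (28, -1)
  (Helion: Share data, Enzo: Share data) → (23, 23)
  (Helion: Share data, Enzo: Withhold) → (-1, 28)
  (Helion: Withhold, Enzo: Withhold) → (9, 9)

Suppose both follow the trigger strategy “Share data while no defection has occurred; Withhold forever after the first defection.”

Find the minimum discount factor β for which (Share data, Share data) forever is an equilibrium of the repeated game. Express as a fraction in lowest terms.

5/19

One-period gain from deviating is 28 − 23 = 5. The loss is 23 − 9 = 14 in every subsequent period, with present value 14·β/(1−β).
Deviation is unprofitable when 14·β/(1−β) ≥ 5, i.e. β/(1−β) ≥ 5/14.
Equivalently β ≥ 5/(5+14) = 5/19.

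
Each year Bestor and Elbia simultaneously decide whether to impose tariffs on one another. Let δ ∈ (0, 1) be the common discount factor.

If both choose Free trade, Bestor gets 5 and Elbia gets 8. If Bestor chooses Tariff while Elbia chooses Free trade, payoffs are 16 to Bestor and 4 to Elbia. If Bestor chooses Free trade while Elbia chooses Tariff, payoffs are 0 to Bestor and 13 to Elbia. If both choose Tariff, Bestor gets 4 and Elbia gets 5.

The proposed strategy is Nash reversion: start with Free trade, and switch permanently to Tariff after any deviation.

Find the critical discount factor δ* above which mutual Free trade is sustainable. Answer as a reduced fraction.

Bestor: cooperation gives 5 each period; deviation gives 16 once then 4 forever.
  5/(1−δ) ≥ 16 + 4δ/(1−δ) ⇒ δ ≥ 11/12.
Elbia: cooperation gives 8 each period; deviation gives 13 once then 5 forever.
  δ ≥ 5/8.
Both must hold, so the binding constraint is Bestor's: δ ≥ 11/12.

11/12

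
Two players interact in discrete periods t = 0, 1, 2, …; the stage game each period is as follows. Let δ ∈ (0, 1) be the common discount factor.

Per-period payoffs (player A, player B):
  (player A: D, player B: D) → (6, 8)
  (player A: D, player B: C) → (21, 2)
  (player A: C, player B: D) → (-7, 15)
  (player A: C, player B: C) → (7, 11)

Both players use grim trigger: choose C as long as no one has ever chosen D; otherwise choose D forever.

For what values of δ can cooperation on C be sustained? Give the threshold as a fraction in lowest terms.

For player A: deviation gain 21−7 = 14, per-period punishment loss 7−6 = 1. IC gives δ ≥ 14/15.
For player B: gain 4, loss 3 per period, so δ ≥ 4/7.
The tighter constraint is player A's, so cooperation needs δ ≥ 14/15.

14/15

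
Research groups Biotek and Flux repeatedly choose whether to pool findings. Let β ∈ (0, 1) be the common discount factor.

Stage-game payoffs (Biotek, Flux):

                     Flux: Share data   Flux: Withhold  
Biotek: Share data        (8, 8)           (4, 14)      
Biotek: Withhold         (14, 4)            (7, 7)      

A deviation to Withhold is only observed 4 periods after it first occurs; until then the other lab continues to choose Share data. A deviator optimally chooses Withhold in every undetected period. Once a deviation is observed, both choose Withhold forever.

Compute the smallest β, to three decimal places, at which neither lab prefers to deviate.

A deviator earns 14 for 4 periods, then 7 forever; cooperating earns 8 forever. Multiplying the IC by (1−β):
8 ≥ 14(1−β^4) + 7β^4, so 7·β^4 ≥ 6 and β^4 ≥ 6/7.
β ≥ (6/7)^(1/4) ≈ 0.962.

0.962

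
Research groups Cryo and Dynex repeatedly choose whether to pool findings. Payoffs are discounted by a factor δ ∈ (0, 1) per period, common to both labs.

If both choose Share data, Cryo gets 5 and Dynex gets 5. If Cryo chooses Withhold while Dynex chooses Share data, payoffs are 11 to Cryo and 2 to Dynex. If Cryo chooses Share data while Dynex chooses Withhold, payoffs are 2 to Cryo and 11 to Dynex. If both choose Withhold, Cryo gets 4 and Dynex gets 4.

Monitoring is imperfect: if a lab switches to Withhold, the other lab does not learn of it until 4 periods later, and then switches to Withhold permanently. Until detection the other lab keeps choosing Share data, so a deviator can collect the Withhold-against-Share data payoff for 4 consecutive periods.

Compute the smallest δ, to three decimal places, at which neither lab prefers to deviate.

0.962

Deviating for the 4 undetected periods gains 11−5 = 6 per period over cooperation, then loses 5−4 = 1 per period forever once punishment starts.
Gain: 6(1 + δ + … + δ^3); loss: 1·δ^4/(1−δ).
No profitable deviation ⇔ 6(1−δ^4) ≤ 1·δ^4, i.e. δ^4 ≥ 6/(6+1) = 6/7.
Hence δ ≥ (6/7)^(1/4) ≈ 0.962.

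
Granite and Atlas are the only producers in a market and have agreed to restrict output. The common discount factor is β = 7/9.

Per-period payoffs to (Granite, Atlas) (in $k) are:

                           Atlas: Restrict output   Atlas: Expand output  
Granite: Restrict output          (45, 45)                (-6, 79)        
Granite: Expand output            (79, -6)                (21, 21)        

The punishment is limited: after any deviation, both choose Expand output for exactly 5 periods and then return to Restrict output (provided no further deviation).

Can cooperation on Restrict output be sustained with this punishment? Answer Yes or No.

Yes

Comparing payoff streams over the 6 periods until play realigns: cooperate → 45(1+β+…+β^5); deviate → 79 + 21(β+…+β^5).
Cooperation is sustained iff (45−21)(β+…+β^5) ≥ 79−45.
β+…+β^5 = 7/9·(1−(7/9)^5)/(1−7/9) = 2.5038, and (79−45)/(45−21) = 1.4167.
2.5038 ≥ 1.4167, so cooperation is sustainable.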